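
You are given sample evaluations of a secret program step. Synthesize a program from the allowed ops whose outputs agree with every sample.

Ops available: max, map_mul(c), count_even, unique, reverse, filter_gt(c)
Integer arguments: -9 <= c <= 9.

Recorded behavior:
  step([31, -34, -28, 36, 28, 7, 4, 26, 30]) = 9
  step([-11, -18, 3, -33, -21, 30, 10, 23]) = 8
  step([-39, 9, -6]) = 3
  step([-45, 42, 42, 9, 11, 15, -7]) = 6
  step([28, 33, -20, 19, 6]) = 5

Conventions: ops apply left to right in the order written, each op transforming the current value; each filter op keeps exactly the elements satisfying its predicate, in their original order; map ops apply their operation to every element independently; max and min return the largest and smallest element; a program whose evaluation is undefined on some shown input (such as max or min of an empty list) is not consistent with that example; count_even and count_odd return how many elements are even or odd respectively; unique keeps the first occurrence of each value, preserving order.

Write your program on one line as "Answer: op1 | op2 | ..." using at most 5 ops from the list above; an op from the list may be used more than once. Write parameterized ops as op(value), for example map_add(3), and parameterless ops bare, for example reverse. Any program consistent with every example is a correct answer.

map_mul(2) | map_mul(8) | unique | count_even

Check, running the answer program on each example:
  [31, -34, -28, 36, 28, 7, 4, 26, 30] -> [62, -68, -56, 72, 56, 14, 8, 52, 60] -> [496, -544, -448, 576, 448, 112, 64, 416, 480] -> [496, -544, -448, 576, 448, 112, 64, 416, 480] -> 9
  [-11, -18, 3, -33, -21, 30, 10, 23] -> [-22, -36, 6, -66, -42, 60, 20, 46] -> [-176, -288, 48, -528, -336, 480, 160, 368] -> [-176, -288, 48, -528, -336, 480, 160, 368] -> 8
  [-39, 9, -6] -> [-78, 18, -12] -> [-624, 144, -96] -> [-624, 144, -96] -> 3
  [-45, 42, 42, 9, 11, 15, -7] -> [-90, 84, 84, 18, 22, 30, -14] -> [-720, 672, 672, 144, 176, 240, -112] -> [-720, 672, 144, 176, 240, -112] -> 6
  [28, 33, -20, 19, 6] -> [56, 66, -40, 38, 12] -> [448, 528, -320, 304, 96] -> [448, 528, -320, 304, 96] -> 5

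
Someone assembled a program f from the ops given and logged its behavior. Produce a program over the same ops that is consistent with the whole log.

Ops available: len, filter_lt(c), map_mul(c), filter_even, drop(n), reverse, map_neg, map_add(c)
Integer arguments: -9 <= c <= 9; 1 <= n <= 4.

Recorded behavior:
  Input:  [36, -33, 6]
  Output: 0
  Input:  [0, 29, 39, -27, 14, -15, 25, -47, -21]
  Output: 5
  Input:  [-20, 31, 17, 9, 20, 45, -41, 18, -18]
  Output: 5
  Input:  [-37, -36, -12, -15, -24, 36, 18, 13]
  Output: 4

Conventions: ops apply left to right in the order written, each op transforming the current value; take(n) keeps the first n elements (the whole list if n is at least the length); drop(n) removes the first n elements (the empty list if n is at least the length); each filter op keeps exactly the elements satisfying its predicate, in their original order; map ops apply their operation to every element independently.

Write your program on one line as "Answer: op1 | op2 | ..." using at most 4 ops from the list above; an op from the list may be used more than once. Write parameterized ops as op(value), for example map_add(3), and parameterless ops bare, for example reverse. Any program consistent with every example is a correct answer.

map_add(-9) | drop(3) | drop(1) | len

Check, running the answer program on each example:
  [36, -33, 6] -> [27, -42, -3] -> [] -> [] -> 0
  [0, 29, 39, -27, 14, -15, 25, -47, -21] -> [-9, 20, 30, -36, 5, -24, 16, -56, -30] -> [-36, 5, -24, 16, -56, -30] -> [5, -24, 16, -56, -30] -> 5
  [-20, 31, 17, 9, 20, 45, -41, 18, -18] -> [-29, 22, 8, 0, 11, 36, -50, 9, -27] -> [0, 11, 36, -50, 9, -27] -> [11, 36, -50, 9, -27] -> 5
  [-37, -36, -12, -15, -24, 36, 18, 13] -> [-46, -45, -21, -24, -33, 27, 9, 4] -> [-24, -33, 27, 9, 4] -> [-33, 27, 9, 4] -> 4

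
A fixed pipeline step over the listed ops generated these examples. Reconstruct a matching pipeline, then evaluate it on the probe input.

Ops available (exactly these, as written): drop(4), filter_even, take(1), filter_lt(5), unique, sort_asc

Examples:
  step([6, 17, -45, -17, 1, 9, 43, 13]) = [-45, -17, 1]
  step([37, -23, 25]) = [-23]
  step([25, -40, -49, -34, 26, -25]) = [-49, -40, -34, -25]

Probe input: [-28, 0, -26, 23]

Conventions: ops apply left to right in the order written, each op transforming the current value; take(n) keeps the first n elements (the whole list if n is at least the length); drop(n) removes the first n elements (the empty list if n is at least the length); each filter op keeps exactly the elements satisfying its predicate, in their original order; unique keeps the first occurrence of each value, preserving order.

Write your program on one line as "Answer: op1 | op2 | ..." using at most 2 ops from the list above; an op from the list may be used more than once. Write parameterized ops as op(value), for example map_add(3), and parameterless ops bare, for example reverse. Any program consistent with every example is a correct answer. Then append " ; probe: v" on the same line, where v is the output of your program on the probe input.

sort_asc | filter_lt(5) ; probe: [-28, -26, 0]

Check, running the answer program on each example:
  [6, 17, -45, -17, 1, 9, 43, 13] -> [-45, -17, 1, 6, 9, 13, 17, 43] -> [-45, -17, 1]
  [37, -23, 25] -> [-23, 25, 37] -> [-23]
  [25, -40, -49, -34, 26, -25] -> [-49, -40, -34, -25, 25, 26] -> [-49, -40, -34, -25]
  probe: [-28, 0, -26, 23] -> [-28, -26, 0, 23] -> [-28, -26, 0]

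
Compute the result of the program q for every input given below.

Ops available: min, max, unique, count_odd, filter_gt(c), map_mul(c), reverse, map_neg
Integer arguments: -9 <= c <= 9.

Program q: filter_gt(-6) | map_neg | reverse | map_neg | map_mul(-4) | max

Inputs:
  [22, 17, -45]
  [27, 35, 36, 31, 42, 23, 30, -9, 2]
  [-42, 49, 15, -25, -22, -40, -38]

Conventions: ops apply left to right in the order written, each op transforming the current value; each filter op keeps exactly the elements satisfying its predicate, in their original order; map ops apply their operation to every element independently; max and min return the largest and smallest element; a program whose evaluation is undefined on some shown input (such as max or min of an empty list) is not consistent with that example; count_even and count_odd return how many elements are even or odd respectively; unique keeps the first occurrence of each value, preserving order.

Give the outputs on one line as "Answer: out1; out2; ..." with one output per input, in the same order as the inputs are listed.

-68; -8; -60

Execution, op by op:
  [22, 17, -45] -> [22, 17] -> [-22, -17] -> [-17, -22] -> [17, 22] -> [-68, -88] -> -68
  [27, 35, 36, 31, 42, 23, 30, -9, 2] -> [27, 35, 36, 31, 42, 23, 30, 2] -> [-27, -35, -36, -31, -42, -23, -30, -2] -> [-2, -30, -23, -42, -31, -36, -35, -27] -> [2, 30, 23, 42, 31, 36, 35, 27] -> [-8, -120, -92, -168, -124, -144, -140, -108] -> -8
  [-42, 49, 15, -25, -22, -40, -38] -> [49, 15] -> [-49, -15] -> [-15, -49] -> [15, 49] -> [-60, -196] -> -60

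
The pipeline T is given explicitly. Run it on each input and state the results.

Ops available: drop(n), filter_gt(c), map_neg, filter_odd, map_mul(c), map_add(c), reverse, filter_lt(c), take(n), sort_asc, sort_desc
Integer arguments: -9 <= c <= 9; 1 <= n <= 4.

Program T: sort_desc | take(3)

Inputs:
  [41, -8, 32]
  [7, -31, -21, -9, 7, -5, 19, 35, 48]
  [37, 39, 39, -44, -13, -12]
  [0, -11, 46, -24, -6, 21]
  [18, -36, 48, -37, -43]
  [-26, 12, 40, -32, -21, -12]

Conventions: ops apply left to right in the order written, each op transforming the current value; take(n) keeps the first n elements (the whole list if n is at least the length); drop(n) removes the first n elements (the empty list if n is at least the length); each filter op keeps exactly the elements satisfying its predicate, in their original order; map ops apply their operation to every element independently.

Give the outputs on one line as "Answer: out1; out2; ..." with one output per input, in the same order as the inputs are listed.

[41, 32, -8]; [48, 35, 19]; [39, 39, 37]; [46, 21, 0]; [48, 18, -36]; [40, 12, -12]

Execution, op by op:
  [41, -8, 32] -> [41, 32, -8] -> [41, 32, -8]
  [7, -31, -21, -9, 7, -5, 19, 35, 48] -> [48, 35, 19, 7, 7, -5, -9, -21, -31] -> [48, 35, 19]
  [37, 39, 39, -44, -13, -12] -> [39, 39, 37, -12, -13, -44] -> [39, 39, 37]
  [0, -11, 46, -24, -6, 21] -> [46, 21, 0, -6, -11, -24] -> [46, 21, 0]
  [18, -36, 48, -37, -43] -> [48, 18, -36, -37, -43] -> [48, 18, -36]
  [-26, 12, 40, -32, -21, -12] -> [40, 12, -12, -21, -26, -32] -> [40, 12, -12]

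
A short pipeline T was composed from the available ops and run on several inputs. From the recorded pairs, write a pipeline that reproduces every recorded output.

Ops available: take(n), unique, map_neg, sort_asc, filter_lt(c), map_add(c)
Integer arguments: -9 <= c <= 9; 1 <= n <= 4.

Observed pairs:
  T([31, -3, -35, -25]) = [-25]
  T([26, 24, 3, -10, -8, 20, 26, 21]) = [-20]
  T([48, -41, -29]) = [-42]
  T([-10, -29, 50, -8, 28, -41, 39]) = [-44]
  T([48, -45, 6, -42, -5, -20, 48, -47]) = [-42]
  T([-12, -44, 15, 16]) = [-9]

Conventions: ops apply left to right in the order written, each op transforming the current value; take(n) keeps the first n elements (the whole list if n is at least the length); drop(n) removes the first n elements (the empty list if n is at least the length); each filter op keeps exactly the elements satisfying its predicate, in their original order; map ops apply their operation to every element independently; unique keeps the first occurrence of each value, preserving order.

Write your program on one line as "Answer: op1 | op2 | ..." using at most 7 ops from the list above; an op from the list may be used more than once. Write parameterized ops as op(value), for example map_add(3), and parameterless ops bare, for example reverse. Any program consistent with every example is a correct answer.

map_neg | unique | take(3) | sort_asc | take(1) | map_add(6)

Check, running the answer program on each example:
  [31, -3, -35, -25] -> [-31, 3, 35, 25] -> [-31, 3, 35, 25] -> [-31, 3, 35] -> [-31, 3, 35] -> [-31] -> [-25]
  [26, 24, 3, -10, -8, 20, 26, 21] -> [-26, -24, -3, 10, 8, -20, -26, -21] -> [-26, -24, -3, 10, 8, -20, -21] -> [-26, -24, -3] -> [-26, -24, -3] -> [-26] -> [-20]
  [48, -41, -29] -> [-48, 41, 29] -> [-48, 41, 29] -> [-48, 41, 29] -> [-48, 29, 41] -> [-48] -> [-42]
  [-10, -29, 50, -8, 28, -41, 39] -> [10, 29, -50, 8, -28, 41, -39] -> [10, 29, -50, 8, -28, 41, -39] -> [10, 29, -50] -> [-50, 10, 29] -> [-50] -> [-44]
  [48, -45, 6, -42, -5, -20, 48, -47] -> [-48, 45, -6, 42, 5, 20, -48, 47] -> [-48, 45, -6, 42, 5, 20, 47] -> [-48, 45, -6] -> [-48, -6, 45] -> [-48] -> [-42]
  [-12, -44, 15, 16] -> [12, 44, -15, -16] -> [12, 44, -15, -16] -> [12, 44, -15] -> [-15, 12, 44] -> [-15] -> [-9]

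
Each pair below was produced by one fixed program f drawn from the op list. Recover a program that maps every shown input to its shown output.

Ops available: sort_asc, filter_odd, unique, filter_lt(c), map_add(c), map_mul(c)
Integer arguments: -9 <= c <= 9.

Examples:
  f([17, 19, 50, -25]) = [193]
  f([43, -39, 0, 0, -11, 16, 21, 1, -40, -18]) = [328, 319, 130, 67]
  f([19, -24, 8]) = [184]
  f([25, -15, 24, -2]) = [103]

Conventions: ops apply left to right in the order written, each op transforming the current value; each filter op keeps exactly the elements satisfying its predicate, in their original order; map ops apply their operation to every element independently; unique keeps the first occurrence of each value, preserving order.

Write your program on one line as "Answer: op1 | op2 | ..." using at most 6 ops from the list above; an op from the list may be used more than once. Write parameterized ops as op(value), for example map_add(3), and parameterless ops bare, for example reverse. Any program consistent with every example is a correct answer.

sort_asc | map_add(5) | filter_lt(2) | map_add(-2) | map_mul(-9) | map_add(-5)

Check, running the answer program on each example:
  [17, 19, 50, -25] -> [-25, 17, 19, 50] -> [-20, 22, 24, 55] -> [-20] -> [-22] -> [198] -> [193]
  [43, -39, 0, 0, -11, 16, 21, 1, -40, -18] -> [-40, -39, -18, -11, 0, 0, 1, 16, 21, 43] -> [-35, -34, -13, -6, 5, 5, 6, 21, 26, 48] -> [-35, -34, -13, -6] -> [-37, -36, -15, -8] -> [333, 324, 135, 72] -> [328, 319, 130, 67]
  [19, -24, 8] -> [-24, 8, 19] -> [-19, 13, 24] -> [-19] -> [-21] -> [189] -> [184]
  [25, -15, 24, -2] -> [-15, -2, 24, 25] -> [-10, 3, 29, 30] -> [-10] -> [-12] -> [108] -> [103]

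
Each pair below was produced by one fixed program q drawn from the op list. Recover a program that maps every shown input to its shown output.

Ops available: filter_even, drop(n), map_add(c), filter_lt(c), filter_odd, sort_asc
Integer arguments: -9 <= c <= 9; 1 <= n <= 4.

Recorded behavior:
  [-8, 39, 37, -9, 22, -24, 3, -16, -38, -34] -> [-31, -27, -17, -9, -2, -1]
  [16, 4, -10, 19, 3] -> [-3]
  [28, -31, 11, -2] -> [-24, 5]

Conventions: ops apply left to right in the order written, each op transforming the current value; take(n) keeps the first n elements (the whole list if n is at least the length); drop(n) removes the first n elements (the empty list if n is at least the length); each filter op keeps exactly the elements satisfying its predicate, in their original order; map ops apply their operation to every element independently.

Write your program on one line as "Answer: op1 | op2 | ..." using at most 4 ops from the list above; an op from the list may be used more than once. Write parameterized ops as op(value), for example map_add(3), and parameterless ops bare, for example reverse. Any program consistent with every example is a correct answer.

map_add(6) | sort_asc | map_add(1) | filter_lt(9)

Check, running the answer program on each example:
  [-8, 39, 37, -9, 22, -24, 3, -16, -38, -34] -> [-2, 45, 43, -3, 28, -18, 9, -10, -32, -28] -> [-32, -28, -18, -10, -3, -2, 9, 28, 43, 45] -> [-31, -27, -17, -9, -2, -1, 10, 29, 44, 46] -> [-31, -27, -17, -9, -2, -1]
  [16, 4, -10, 19, 3] -> [22, 10, -4, 25, 9] -> [-4, 9, 10, 22, 25] -> [-3, 10, 11, 23, 26] -> [-3]
  [28, -31, 11, -2] -> [34, -25, 17, 4] -> [-25, 4, 17, 34] -> [-24, 5, 18, 35] -> [-24, 5]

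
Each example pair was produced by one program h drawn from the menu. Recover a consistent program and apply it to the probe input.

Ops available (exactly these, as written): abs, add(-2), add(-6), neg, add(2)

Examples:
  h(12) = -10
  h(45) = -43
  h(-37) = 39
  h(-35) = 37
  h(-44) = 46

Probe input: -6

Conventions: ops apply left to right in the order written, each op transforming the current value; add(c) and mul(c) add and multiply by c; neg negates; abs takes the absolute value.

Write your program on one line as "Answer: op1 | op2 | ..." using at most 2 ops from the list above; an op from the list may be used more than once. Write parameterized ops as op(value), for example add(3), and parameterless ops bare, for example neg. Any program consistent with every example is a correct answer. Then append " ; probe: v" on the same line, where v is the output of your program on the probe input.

add(-2) | neg ; probe: 8

Check, running the answer program on each example:
  12 -> 10 -> -10
  45 -> 43 -> -43
  -37 -> -39 -> 39
  -35 -> -37 -> 37
  -44 -> -46 -> 46
  probe: -6 -> -8 -> 8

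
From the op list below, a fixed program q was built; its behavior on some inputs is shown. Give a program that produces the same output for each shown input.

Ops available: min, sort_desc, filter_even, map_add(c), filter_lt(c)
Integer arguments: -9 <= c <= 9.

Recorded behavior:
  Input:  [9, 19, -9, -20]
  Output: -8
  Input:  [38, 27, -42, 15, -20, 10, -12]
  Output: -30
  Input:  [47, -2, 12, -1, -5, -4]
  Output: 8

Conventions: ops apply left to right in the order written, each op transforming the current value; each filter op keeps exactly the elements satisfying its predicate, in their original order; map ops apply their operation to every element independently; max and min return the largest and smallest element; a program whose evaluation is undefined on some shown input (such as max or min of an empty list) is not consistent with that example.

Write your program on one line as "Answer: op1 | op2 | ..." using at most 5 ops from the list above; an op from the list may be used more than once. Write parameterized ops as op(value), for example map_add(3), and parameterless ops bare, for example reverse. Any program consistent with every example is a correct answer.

filter_even | map_add(3) | map_add(9) | min

Check, running the answer program on each example:
  [9, 19, -9, -20] -> [-20] -> [-17] -> [-8] -> -8
  [38, 27, -42, 15, -20, 10, -12] -> [38, -42, -20, 10, -12] -> [41, -39, -17, 13, -9] -> [50, -30, -8, 22, 0] -> -30
  [47, -2, 12, -1, -5, -4] -> [-2, 12, -4] -> [1, 15, -1] -> [10, 24, 8] -> 8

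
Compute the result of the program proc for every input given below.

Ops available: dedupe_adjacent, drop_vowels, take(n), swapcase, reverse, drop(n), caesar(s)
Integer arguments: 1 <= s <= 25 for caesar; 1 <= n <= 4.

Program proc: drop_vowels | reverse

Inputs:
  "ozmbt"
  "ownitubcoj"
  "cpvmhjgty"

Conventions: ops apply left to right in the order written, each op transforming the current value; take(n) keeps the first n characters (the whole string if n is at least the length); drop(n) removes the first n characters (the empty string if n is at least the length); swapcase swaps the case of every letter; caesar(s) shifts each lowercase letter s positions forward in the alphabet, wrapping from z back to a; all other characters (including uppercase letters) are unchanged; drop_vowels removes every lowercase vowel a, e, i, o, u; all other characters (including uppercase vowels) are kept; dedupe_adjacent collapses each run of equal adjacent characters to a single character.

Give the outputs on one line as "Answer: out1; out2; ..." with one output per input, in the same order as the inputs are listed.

"tbmz"; "jcbtnw"; "ytgjhmvpc"

Execution, op by op:
  "ozmbt" -> "zmbt" -> "tbmz"
  "ownitubcoj" -> "wntbcj" -> "jcbtnw"
  "cpvmhjgty" -> "cpvmhjgty" -> "ytgjhmvpc"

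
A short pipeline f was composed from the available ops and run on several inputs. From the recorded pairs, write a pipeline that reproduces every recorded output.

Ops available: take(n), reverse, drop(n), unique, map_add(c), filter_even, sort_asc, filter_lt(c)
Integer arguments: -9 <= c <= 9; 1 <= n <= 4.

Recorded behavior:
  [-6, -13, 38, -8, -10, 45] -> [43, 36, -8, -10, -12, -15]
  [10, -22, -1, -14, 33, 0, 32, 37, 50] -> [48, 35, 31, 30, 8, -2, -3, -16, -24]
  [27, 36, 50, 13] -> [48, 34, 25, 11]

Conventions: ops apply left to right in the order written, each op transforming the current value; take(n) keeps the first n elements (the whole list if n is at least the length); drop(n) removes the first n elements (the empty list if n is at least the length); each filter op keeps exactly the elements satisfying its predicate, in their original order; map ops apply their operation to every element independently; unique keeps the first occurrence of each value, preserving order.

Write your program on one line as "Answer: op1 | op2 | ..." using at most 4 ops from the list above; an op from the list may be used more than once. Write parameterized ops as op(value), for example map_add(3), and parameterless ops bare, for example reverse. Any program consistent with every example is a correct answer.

reverse | sort_asc | map_add(-2) | reverse

Check, running the answer program on each example:
  [-6, -13, 38, -8, -10, 45] -> [45, -10, -8, 38, -13, -6] -> [-13, -10, -8, -6, 38, 45] -> [-15, -12, -10, -8, 36, 43] -> [43, 36, -8, -10, -12, -15]
  [10, -22, -1, -14, 33, 0, 32, 37, 50] -> [50, 37, 32, 0, 33, -14, -1, -22, 10] -> [-22, -14, -1, 0, 10, 32, 33, 37, 50] -> [-24, -16, -3, -2, 8, 30, 31, 35, 48] -> [48, 35, 31, 30, 8, -2, -3, -16, -24]
  [27, 36, 50, 13] -> [13, 50, 36, 27] -> [13, 27, 36, 50] -> [11, 25, 34, 48] -> [48, 34, 25, 11]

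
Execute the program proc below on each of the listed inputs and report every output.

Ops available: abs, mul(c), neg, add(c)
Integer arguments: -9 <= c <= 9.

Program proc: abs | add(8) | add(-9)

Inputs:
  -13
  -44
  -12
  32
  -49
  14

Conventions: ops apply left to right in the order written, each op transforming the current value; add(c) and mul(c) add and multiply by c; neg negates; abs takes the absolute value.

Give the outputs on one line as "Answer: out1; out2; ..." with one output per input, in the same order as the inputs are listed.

12; 43; 11; 31; 48; 13

Execution, op by op:
  -13 -> 13 -> 21 -> 12
  -44 -> 44 -> 52 -> 43
  -12 -> 12 -> 20 -> 11
  32 -> 32 -> 40 -> 31
  -49 -> 49 -> 57 -> 48
  14 -> 14 -> 22 -> 13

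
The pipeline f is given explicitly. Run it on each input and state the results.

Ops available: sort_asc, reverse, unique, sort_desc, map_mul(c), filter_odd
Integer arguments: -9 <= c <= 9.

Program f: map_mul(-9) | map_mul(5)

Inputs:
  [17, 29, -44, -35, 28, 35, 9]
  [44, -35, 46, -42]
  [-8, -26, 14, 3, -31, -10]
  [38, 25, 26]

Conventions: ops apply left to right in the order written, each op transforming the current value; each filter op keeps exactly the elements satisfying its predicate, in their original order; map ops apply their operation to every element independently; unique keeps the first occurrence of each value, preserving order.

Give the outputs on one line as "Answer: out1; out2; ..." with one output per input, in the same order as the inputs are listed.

[-765, -1305, 1980, 1575, -1260, -1575, -405]; [-1980, 1575, -2070, 1890]; [360, 1170, -630, -135, 1395, 450]; [-1710, -1125, -1170]

Execution, op by op:
  [17, 29, -44, -35, 28, 35, 9] -> [-153, -261, 396, 315, -252, -315, -81] -> [-765, -1305, 1980, 1575, -1260, -1575, -405]
  [44, -35, 46, -42] -> [-396, 315, -414, 378] -> [-1980, 1575, -2070, 1890]
  [-8, -26, 14, 3, -31, -10] -> [72, 234, -126, -27, 279, 90] -> [360, 1170, -630, -135, 1395, 450]
  [38, 25, 26] -> [-342, -225, -234] -> [-1710, -1125, -1170]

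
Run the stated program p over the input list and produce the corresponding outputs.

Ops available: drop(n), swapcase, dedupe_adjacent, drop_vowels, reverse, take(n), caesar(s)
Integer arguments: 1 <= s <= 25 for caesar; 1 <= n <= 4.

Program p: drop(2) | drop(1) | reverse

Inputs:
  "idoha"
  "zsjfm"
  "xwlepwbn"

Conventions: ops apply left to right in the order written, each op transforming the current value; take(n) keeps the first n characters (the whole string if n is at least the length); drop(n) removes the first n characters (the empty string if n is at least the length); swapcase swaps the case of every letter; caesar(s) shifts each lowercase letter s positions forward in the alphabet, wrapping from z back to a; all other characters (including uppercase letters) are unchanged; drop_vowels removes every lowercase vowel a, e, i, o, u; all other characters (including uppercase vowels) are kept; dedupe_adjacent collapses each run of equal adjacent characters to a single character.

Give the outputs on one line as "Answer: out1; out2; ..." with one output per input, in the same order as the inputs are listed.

"ah"; "mf"; "nbwpe"

Execution, op by op:
  "idoha" -> "oha" -> "ha" -> "ah"
  "zsjfm" -> "jfm" -> "fm" -> "mf"
  "xwlepwbn" -> "lepwbn" -> "epwbn" -> "nbwpe"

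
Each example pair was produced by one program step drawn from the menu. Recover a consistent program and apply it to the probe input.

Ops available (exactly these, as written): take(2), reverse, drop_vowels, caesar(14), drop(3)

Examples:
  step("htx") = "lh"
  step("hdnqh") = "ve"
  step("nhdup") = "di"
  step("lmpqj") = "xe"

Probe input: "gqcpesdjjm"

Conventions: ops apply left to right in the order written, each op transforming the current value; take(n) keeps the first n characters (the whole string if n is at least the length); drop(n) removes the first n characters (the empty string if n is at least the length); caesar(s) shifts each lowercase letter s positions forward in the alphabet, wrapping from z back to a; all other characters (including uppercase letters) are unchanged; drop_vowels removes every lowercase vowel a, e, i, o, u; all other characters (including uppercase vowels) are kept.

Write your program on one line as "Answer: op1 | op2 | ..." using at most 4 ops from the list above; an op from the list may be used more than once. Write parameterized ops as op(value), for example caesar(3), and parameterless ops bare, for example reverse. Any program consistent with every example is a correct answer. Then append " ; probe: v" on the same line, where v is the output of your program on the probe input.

caesar(14) | reverse | take(2) ; probe: "ax"

Check, running the answer program on each example:
  "htx" -> "vhl" -> "lhv" -> "lh"
  "hdnqh" -> "vrbev" -> "vebrv" -> "ve"
  "nhdup" -> "bvrid" -> "dirvb" -> "di"
  "lmpqj" -> "zadex" -> "xedaz" -> "xe"
  probe: "gqcpesdjjm" -> "ueqdsgrxxa" -> "axxrgsdqeu" -> "ax"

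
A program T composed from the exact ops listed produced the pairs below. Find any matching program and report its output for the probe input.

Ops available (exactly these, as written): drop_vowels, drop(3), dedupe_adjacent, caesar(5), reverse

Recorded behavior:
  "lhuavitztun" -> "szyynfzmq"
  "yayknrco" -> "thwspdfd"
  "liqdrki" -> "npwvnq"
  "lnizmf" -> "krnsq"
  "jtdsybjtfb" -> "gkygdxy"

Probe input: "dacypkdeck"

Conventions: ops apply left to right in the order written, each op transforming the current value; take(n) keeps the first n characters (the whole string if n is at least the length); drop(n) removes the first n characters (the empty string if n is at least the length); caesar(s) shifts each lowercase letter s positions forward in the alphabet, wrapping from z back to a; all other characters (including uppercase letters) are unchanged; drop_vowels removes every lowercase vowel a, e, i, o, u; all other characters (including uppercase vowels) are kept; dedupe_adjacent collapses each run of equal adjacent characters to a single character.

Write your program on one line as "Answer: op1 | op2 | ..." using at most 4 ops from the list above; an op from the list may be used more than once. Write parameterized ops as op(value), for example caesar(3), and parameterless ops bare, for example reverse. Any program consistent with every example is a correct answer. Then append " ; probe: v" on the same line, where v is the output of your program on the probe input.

caesar(5) | reverse | drop_vowels ; probe: "phjpdhf"

Check, running the answer program on each example:
  "lhuavitztun" -> "qmzfanyeyzs" -> "szyeynafzmq" -> "szyynfzmq"
  "yayknrco" -> "dfdpswht" -> "thwspdfd" -> "thwspdfd"
  "liqdrki" -> "qnviwpn" -> "npwivnq" -> "npwvnq"
  "lnizmf" -> "qsnerk" -> "krensq" -> "krnsq"
  "jtdsybjtfb" -> "oyixdgoykg" -> "gkyogdxiyo" -> "gkygdxy"
  probe: "dacypkdeck" -> "ifhdupijhp" -> "phjipudhfi" -> "phjpdhf"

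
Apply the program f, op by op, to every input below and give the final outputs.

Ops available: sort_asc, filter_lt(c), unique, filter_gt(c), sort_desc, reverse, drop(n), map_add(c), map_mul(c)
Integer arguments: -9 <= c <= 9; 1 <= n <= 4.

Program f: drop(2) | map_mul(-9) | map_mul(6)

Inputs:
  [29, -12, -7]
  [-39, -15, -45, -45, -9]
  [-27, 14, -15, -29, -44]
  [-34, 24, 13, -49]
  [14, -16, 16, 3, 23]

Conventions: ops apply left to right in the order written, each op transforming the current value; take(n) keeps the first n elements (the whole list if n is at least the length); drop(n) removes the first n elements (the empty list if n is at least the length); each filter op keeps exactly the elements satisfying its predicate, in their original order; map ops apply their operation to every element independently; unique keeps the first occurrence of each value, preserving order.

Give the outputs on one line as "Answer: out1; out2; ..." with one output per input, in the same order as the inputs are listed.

[378]; [2430, 2430, 486]; [810, 1566, 2376]; [-702, 2646]; [-864, -162, -1242]

Execution, op by op:
  [29, -12, -7] -> [-7] -> [63] -> [378]
  [-39, -15, -45, -45, -9] -> [-45, -45, -9] -> [405, 405, 81] -> [2430, 2430, 486]
  [-27, 14, -15, -29, -44] -> [-15, -29, -44] -> [135, 261, 396] -> [810, 1566, 2376]
  [-34, 24, 13, -49] -> [13, -49] -> [-117, 441] -> [-702, 2646]
  [14, -16, 16, 3, 23] -> [16, 3, 23] -> [-144, -27, -207] -> [-864, -162, -1242]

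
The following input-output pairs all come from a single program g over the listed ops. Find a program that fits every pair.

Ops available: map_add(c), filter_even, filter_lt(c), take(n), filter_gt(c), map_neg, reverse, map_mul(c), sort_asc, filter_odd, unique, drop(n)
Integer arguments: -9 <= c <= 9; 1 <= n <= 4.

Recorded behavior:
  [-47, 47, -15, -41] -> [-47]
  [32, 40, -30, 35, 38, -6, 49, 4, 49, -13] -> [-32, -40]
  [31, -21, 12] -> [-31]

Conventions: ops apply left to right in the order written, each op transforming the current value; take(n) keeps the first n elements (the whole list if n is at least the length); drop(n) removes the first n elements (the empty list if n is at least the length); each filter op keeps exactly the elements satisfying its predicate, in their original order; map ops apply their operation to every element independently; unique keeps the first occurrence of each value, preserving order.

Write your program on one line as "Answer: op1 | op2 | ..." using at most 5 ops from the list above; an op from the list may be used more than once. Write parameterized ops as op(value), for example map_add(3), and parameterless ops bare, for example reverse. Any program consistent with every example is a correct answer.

unique | take(2) | map_neg | filter_lt(2)

Check, running the answer program on each example:
  [-47, 47, -15, -41] -> [-47, 47, -15, -41] -> [-47, 47] -> [47, -47] -> [-47]
  [32, 40, -30, 35, 38, -6, 49, 4, 49, -13] -> [32, 40, -30, 35, 38, -6, 49, 4, -13] -> [32, 40] -> [-32, -40] -> [-32, -40]
  [31, -21, 12] -> [31, -21, 12] -> [31, -21] -> [-31, 21] -> [-31]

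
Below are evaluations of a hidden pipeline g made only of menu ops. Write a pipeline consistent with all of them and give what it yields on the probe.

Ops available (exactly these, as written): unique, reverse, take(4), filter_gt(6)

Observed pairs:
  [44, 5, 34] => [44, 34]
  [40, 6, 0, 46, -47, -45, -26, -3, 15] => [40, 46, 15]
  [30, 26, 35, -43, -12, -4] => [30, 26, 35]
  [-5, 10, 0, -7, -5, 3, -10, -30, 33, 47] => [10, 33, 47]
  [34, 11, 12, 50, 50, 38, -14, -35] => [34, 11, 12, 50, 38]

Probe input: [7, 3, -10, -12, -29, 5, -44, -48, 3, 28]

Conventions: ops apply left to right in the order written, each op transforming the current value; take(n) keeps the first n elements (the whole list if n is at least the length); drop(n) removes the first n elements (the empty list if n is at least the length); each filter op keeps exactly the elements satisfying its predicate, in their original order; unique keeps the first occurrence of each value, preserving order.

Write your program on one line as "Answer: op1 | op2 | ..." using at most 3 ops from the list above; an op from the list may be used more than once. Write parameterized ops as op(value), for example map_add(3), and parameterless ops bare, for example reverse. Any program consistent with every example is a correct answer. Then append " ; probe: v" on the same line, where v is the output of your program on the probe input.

unique | filter_gt(6) ; probe: [7, 28]

Check, running the answer program on each example:
  [44, 5, 34] -> [44, 5, 34] -> [44, 34]
  [40, 6, 0, 46, -47, -45, -26, -3, 15] -> [40, 6, 0, 46, -47, -45, -26, -3, 15] -> [40, 46, 15]
  [30, 26, 35, -43, -12, -4] -> [30, 26, 35, -43, -12, -4] -> [30, 26, 35]
  [-5, 10, 0, -7, -5, 3, -10, -30, 33, 47] -> [-5, 10, 0, -7, 3, -10, -30, 33, 47] -> [10, 33, 47]
  [34, 11, 12, 50, 50, 38, -14, -35] -> [34, 11, 12, 50, 38, -14, -35] -> [34, 11, 12, 50, 38]
  probe: [7, 3, -10, -12, -29, 5, -44, -48, 3, 28] -> [7, 3, -10, -12, -29, 5, -44, -48, 28] -> [7, 28]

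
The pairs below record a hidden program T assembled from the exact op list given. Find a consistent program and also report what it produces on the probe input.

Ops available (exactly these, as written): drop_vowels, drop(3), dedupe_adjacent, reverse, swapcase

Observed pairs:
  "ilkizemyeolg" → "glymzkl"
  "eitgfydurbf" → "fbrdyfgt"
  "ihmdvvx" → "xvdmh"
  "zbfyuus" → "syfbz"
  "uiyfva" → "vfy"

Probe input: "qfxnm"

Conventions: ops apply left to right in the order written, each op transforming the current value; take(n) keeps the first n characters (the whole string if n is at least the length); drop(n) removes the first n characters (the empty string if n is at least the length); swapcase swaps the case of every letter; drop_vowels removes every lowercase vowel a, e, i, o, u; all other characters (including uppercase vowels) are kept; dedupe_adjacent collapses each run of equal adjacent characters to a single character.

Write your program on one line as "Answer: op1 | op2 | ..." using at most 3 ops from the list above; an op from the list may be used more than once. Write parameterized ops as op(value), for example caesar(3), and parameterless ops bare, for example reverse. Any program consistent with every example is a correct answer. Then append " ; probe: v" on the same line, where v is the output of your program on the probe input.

reverse | dedupe_adjacent | drop_vowels ; probe: "mnxfq"

Check, running the answer program on each example:
  "ilkizemyeolg" -> "gloeymezikli" -> "gloeymezikli" -> "glymzkl"
  "eitgfydurbf" -> "fbrudyfgtie" -> "fbrudyfgtie" -> "fbrdyfgt"
  "ihmdvvx" -> "xvvdmhi" -> "xvdmhi" -> "xvdmh"
  "zbfyuus" -> "suuyfbz" -> "suyfbz" -> "syfbz"
  "uiyfva" -> "avfyiu" -> "avfyiu" -> "vfy"
  probe: "qfxnm" -> "mnxfq" -> "mnxfq" -> "mnxfq"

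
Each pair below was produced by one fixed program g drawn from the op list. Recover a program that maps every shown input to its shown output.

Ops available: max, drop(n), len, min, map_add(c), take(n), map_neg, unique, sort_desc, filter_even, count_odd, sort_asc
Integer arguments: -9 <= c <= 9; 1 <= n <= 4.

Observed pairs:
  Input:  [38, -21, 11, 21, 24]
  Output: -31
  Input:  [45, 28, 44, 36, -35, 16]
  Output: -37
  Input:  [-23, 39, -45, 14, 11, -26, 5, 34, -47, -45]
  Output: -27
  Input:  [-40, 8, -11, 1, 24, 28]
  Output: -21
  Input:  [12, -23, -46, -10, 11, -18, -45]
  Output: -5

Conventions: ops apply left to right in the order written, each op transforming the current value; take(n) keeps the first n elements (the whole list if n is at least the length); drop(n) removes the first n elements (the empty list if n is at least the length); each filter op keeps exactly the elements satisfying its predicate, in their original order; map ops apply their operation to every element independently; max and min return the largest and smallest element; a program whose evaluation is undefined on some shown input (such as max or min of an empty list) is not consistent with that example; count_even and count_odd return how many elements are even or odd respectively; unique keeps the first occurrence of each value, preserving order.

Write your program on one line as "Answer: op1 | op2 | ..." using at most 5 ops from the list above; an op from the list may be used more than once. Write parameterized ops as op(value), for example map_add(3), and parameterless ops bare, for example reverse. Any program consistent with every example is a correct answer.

filter_even | map_add(-7) | map_neg | min

Check, running the answer program on each example:
  [38, -21, 11, 21, 24] -> [38, 24] -> [31, 17] -> [-31, -17] -> -31
  [45, 28, 44, 36, -35, 16] -> [28, 44, 36, 16] -> [21, 37, 29, 9] -> [-21, -37, -29, -9] -> -37
  [-23, 39, -45, 14, 11, -26, 5, 34, -47, -45] -> [14, -26, 34] -> [7, -33, 27] -> [-7, 33, -27] -> -27
  [-40, 8, -11, 1, 24, 28] -> [-40, 8, 24, 28] -> [-47, 1, 17, 21] -> [47, -1, -17, -21] -> -21
  [12, -23, -46, -10, 11, -18, -45] -> [12, -46, -10, -18] -> [5, -53, -17, -25] -> [-5, 53, 17, 25] -> -5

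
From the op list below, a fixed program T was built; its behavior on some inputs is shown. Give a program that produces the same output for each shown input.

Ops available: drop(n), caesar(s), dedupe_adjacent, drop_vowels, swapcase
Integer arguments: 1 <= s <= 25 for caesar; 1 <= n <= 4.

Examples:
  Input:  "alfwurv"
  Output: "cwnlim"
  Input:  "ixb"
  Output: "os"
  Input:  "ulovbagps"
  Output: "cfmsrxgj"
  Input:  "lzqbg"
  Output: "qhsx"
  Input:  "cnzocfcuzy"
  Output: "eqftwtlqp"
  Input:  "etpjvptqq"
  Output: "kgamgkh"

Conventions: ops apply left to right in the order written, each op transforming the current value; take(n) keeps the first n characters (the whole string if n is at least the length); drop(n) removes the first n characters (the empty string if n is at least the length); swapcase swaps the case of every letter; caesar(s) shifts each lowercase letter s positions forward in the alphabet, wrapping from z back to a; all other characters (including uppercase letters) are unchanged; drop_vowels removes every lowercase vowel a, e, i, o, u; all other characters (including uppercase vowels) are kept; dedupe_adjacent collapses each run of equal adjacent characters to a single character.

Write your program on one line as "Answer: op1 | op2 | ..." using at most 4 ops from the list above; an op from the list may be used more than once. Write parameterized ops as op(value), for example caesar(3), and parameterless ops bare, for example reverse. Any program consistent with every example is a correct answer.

caesar(17) | dedupe_adjacent | drop(1)

Check, running the answer program on each example:
  "alfwurv" -> "rcwnlim" -> "rcwnlim" -> "cwnlim"
  "ixb" -> "zos" -> "zos" -> "os"
  "ulovbagps" -> "lcfmsrxgj" -> "lcfmsrxgj" -> "cfmsrxgj"
  "lzqbg" -> "cqhsx" -> "cqhsx" -> "qhsx"
  "cnzocfcuzy" -> "teqftwtlqp" -> "teqftwtlqp" -> "eqftwtlqp"
  "etpjvptqq" -> "vkgamgkhh" -> "vkgamgkh" -> "kgamgkh"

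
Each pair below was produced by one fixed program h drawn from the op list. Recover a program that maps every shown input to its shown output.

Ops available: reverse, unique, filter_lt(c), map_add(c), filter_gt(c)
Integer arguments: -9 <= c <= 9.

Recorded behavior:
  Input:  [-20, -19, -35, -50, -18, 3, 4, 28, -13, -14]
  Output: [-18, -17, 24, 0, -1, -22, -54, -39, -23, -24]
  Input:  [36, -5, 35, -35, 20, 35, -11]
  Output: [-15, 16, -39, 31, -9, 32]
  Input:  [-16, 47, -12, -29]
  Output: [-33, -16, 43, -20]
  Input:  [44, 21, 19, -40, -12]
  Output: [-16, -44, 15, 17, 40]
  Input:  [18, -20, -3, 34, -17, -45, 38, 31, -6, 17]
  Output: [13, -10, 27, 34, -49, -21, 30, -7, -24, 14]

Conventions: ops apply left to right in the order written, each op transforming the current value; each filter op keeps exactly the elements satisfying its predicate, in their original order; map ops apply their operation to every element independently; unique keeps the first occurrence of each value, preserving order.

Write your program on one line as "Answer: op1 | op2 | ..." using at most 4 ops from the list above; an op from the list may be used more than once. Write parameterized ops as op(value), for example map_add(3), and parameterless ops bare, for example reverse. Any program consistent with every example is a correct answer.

unique | reverse | map_add(-4)

Check, running the answer program on each example:
  [-20, -19, -35, -50, -18, 3, 4, 28, -13, -14] -> [-20, -19, -35, -50, -18, 3, 4, 28, -13, -14] -> [-14, -13, 28, 4, 3, -18, -50, -35, -19, -20] -> [-18, -17, 24, 0, -1, -22, -54, -39, -23, -24]
  [36, -5, 35, -35, 20, 35, -11] -> [36, -5, 35, -35, 20, -11] -> [-11, 20, -35, 35, -5, 36] -> [-15, 16, -39, 31, -9, 32]
  [-16, 47, -12, -29] -> [-16, 47, -12, -29] -> [-29, -12, 47, -16] -> [-33, -16, 43, -20]
  [44, 21, 19, -40, -12] -> [44, 21, 19, -40, -12] -> [-12, -40, 19, 21, 44] -> [-16, -44, 15, 17, 40]
  [18, -20, -3, 34, -17, -45, 38, 31, -6, 17] -> [18, -20, -3, 34, -17, -45, 38, 31, -6, 17] -> [17, -6, 31, 38, -45, -17, 34, -3, -20, 18] -> [13, -10, 27, 34, -49, -21, 30, -7, -24, 14]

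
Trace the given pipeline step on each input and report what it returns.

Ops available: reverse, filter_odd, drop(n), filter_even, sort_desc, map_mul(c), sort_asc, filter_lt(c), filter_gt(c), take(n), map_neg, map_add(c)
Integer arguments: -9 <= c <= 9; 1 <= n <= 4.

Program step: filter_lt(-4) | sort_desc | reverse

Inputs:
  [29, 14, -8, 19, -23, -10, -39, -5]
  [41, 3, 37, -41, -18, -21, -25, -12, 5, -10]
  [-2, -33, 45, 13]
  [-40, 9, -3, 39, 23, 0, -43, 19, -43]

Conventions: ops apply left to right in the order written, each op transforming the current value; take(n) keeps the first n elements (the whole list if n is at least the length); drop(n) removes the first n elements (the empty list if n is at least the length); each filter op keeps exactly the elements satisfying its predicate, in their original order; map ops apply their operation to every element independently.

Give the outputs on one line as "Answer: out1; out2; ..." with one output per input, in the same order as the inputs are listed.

Execution, op by op:
  [29, 14, -8, 19, -23, -10, -39, -5] -> [-8, -23, -10, -39, -5] -> [-5, -8, -10, -23, -39] -> [-39, -23, -10, -8, -5]
  [41, 3, 37, -41, -18, -21, -25, -12, 5, -10] -> [-41, -18, -21, -25, -12, -10] -> [-10, -12, -18, -21, -25, -41] -> [-41, -25, -21, -18, -12, -10]
  [-2, -33, 45, 13] -> [-33] -> [-33] -> [-33]
  [-40, 9, -3, 39, 23, 0, -43, 19, -43] -> [-40, -43, -43] -> [-40, -43, -43] -> [-43, -43, -40]

[-39, -23, -10, -8, -5]; [-41, -25, -21, -18, -12, -10]; [-33]; [-43, -43, -40]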